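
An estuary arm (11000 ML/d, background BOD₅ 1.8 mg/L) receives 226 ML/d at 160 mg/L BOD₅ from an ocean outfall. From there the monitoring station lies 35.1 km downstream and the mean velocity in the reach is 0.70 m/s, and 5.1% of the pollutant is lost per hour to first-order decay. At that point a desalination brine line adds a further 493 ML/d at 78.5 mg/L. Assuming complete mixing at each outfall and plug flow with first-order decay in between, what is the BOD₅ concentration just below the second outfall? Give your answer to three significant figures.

5.61 mg/L

Mass balance: C = (11000·1.800 + 226.0·160.0) / 11230 = 55960/11230 = 4.985 mg/L; combined flow 11230 ML/d.
Travel time t = 35.1·1000 / 0.70 = 50140 s = 13.93 h.
5.1%/h lost → k = −ln(1 − 0.051) = 0.05235 h⁻¹.
After decay, C = 4.985 × e^(−kt) = 4.985 × 0.4823 = 2.404 mg/L.
Second outfall: C = (11230·2.404 + 493.0·78.50)/11720 = 5.606 mg/L.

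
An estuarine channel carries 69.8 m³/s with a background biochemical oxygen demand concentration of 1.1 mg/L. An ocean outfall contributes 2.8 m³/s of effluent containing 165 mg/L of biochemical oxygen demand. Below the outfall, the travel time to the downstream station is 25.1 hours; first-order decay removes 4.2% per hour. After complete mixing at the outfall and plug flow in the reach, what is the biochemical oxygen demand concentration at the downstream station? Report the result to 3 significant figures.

2.53 mg/L

Flow-weighted average: C = (69.80·1.100 + 2.800·165.0) / 72.60 = 538.8/72.60 = 7.421 mg/L.
4.2%/h lost → k = −ln(1 − 0.042) = 0.04291 h⁻¹.
First-order decay: C = 7.421·exp(−k·t) = 7.421·0.3406 = 2.528 mg/L.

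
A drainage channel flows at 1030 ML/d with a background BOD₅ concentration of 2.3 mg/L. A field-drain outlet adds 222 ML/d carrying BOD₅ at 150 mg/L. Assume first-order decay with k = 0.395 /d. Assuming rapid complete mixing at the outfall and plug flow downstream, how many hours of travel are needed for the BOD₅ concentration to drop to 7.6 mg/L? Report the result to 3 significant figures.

80.3 h

Flow-weighted average: C = (1030·2.300 + 222.0·150.0) / 1252 = 35670/1252 = 28.49 mg/L.
28.49·exp(−k·t) = 7.6 → t = ln(28.49/7.6)/k = 289000 s = 80.29 h.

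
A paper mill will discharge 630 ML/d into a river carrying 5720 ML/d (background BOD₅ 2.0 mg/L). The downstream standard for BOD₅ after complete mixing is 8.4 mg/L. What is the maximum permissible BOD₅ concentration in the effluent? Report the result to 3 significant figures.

At the limit, (Qr·Cr + Qe·Cₑ)/(Qr + Qe) = 8.4:
Cₑ = (6350·8.4 − 5720·2.000) / 630.0 = 66.51 mg/L.

66.5 mg/L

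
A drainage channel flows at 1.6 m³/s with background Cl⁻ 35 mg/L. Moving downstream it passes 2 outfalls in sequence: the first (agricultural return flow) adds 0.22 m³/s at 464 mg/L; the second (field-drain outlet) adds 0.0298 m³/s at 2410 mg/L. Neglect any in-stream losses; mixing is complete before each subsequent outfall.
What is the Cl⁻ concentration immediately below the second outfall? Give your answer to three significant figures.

After outfall 1: Q = 1.600 + 0.2200 = 1.820 m³/s; C = (1.600·35.00 + 0.2200·464.0)/1.820 = 86.86 mg/L.
After outfall 2: Q = 1.820 + 0.02980 = 1.850 m³/s; C = (1.820·86.86 + 0.02980·2410)/1.850 = 124.3 mg/L.

124 mg/L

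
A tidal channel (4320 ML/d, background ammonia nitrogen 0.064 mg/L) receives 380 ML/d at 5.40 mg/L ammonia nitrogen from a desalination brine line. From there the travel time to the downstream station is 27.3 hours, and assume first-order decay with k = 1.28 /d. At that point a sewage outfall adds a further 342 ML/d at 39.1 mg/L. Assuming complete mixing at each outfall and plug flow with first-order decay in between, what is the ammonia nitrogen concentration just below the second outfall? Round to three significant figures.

2.76 mg/L

Mass balance: C = (4320·0.06400 + 380.0·5.400) / 4700 = 2328/4700 = 0.4954 mg/L; combined flow 4700 ML/d.
Applying C = C₀e^(−kt): 0.4954 × 0.2332 = 0.1155 mg/L.
At the second outfall, C = (4700·0.1155 + 342.0·39.10) / (4700 + 342.0) = 2.760 mg/L.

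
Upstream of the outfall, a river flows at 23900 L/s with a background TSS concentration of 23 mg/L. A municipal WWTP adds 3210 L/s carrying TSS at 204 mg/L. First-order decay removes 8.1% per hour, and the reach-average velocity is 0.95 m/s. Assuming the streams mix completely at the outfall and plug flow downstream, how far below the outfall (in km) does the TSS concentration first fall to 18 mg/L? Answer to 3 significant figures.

36.6 km

Mass balance: C = (23900·23.00 + 3210·204.0) / 27110 = 1205000/27110 = 44.43 mg/L.
8.1%/h lost → k = −ln(1 − 0.081) = 0.08447 h⁻¹.
Set 44.43·exp(−k·t) = 18 → t = ln(44.43/18)/k = 38510 s = 10.70 h.
Distance = v·t = 0.95·38510 = 36580 m = 36.58 km.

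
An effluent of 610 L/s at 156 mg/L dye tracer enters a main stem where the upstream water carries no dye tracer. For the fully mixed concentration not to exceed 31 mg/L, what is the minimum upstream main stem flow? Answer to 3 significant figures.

Set C_mix = 31: (Q·0 + 610.0·156.0) / (Q + 610.0) = 31
→ Q = 610.0·(156.0 − 31)/(31 − 0) = 2460 L/s.

2460 L/s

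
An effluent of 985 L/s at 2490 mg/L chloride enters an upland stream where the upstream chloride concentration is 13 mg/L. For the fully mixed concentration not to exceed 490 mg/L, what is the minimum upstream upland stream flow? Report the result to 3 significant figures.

4130 L/s

Set C_mix = 490: (Q·13.00 + 985.0·2490) / (Q + 985.0) = 490
→ Q = 985.0·(2490 − 490)/(490 − 13.00) = 4130 L/s.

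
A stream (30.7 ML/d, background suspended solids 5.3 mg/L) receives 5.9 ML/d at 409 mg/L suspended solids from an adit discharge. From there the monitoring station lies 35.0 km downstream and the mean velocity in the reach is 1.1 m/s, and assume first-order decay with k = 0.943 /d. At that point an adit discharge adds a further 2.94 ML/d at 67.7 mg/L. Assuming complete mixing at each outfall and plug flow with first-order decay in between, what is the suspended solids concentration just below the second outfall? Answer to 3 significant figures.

Conservation of mass: C = (30.70·5.300 + 5.900·409.0) / 36.60 = 2576/36.60 = 70.38 mg/L; combined flow 36.60 ML/d.
Travel time t = 35.0·1000 / 1.1 = 31820 s = 8.838 h.
Applying C = C₀e^(−kt): 70.38 × 0.7066 = 49.73 mg/L.
At the second outfall, C = (36.60·49.73 + 2.940·67.70) / (36.60 + 2.940) = 51.07 mg/L.

51.1 mg/L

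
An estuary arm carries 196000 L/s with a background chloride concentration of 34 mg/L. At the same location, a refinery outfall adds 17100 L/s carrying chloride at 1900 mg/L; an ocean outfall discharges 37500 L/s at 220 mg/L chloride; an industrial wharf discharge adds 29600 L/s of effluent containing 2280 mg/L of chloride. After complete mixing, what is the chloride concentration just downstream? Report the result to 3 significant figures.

410 mg/L

Mass balance: C = (196000·34.00 + 17100·1900 + 37500·220.0 + 29600·2280) / 280200 = 114900000/280200 = 410.0 mg/L.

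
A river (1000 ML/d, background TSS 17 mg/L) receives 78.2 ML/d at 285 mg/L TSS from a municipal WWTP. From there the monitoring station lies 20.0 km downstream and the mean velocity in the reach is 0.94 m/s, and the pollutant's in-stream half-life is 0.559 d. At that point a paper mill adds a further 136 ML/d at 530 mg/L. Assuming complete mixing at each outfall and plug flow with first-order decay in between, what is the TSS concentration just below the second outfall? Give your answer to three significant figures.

Mass balance: C = (1000·17.00 + 78.20·285.0) / 1078 = 39290/1078 = 36.44 mg/L; combined flow 1078 ML/d.
Travel time t = 20.0·1000 / 0.94 = 21280 s = 5.910 h.
Half-life 0.559 d → k = ln 2 / 0.559 = 1.240 d⁻¹.
Decay over the reach: 36.44·exp(−kt) = 36.44·0.7369 = 26.85 mg/L.
At the second outfall, C = (1078·26.85 + 136.0·530.0) / (1078 + 136.0) = 83.21 mg/L.

83.2 mg/L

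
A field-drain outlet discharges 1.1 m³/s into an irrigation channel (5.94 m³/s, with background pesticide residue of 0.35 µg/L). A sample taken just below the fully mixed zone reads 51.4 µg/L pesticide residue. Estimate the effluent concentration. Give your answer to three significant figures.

Mass balance: 5.940·0.3500 + 1.100·Cₑ = 7.040·51.40
→ Cₑ = (7.040·51.40 − 5.940·0.3500) / 1.100 = 327.1 µg/L.

327 µg/L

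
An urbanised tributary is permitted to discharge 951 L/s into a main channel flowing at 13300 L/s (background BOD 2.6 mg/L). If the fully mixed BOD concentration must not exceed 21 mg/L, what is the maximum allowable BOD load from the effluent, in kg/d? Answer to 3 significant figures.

22900 kg/d

Mass balance at the limit: 13300·2.600 + 951.0·Cₑ = 14250·21 → Cₑ = 278.3 mg/L.
951.0 L/s = 0.9510 m³/s. Load = 0.9510 m³/s × 278.3 g/m³ × 86 400 s/d = 22870 kg/d.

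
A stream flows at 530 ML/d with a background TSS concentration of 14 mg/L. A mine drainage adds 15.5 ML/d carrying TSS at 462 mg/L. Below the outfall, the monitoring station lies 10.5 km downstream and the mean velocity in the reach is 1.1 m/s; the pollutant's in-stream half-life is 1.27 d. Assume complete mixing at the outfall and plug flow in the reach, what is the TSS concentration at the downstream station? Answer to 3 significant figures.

25.2 mg/L

Flow-weighted average: C = (530.0·14.00 + 15.50·462.0) / 545.5 = 14580/545.5 = 26.73 mg/L.
Travel time t = 10.5·1000 / 1.1 = 9545 s = 2.652 h.
Half-life 1.27 d → k = ln 2 / 1.27 = 0.5458 d⁻¹.
After decay, C = 26.73 × e^(−kt) = 26.73 × 0.9415 = 25.17 mg/L.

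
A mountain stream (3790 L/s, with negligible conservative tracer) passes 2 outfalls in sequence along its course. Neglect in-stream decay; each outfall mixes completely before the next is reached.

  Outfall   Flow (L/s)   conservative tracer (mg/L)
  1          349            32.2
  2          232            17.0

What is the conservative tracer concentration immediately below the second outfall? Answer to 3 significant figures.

Below outfall 1: Q → 4139 L/s, C = (3790·0 + 349.0·32.20)/4139 = 2.715 mg/L.
Below outfall 2: Q → 4371 L/s, C = (4139·2.715 + 232.0·17.00)/4371 = 3.473 mg/L.

3.47 mg/L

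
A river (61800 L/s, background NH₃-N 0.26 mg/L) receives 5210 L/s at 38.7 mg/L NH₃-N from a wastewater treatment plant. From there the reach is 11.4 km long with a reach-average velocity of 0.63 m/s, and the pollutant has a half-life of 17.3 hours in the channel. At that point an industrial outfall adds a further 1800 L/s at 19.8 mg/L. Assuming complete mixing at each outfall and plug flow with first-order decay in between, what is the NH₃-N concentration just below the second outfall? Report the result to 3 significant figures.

3.10 mg/L

Flow-weighted average: C = (61800·0.2600 + 5210·38.70) / 67010 = 217700/67010 = 3.249 mg/L; combined flow 67010 L/s.
Travel time t = 11.4·1000 / 0.63 = 18100 s = 5.026 h.
Half-life 17.3 h → k = ln 2 / 17.3 = 0.04007 h⁻¹ = 0.9616 d⁻¹.
After decay, C = 3.249 × e^(−kt) = 3.249 × 0.8176 = 2.656 mg/L.
Second outfall: C = (67010·2.656 + 1800·19.80)/68810 = 3.105 mg/L.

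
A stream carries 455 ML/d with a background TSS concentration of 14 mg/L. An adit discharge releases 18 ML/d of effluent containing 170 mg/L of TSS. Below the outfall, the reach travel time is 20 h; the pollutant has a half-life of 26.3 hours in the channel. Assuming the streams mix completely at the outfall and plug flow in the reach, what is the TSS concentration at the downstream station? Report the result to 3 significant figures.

After mixing, C = (455.0·14.00 + 18.00·170.0) / 473.0 = 9430/473.0 = 19.94 mg/L.
Half-life 26.3 h → k = ln 2 / 26.3 = 0.02636 h⁻¹ = 0.6325 d⁻¹.
First-order decay: C = 19.94·exp(−k·t) = 19.94·0.5903 = 11.77 mg/L.

11.8 mg/L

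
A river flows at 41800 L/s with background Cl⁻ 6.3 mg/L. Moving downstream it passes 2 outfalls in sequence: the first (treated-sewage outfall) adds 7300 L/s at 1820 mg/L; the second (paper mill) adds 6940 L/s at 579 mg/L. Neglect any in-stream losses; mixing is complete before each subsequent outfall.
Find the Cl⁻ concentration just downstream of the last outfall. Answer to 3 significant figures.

Outfall 1: combined Q = 49100 L/s; C = (41800·6.300 + 7300·1820)/49100 = 276.0 mg/L.
Outfall 2: combined Q = 56040 L/s; C = (49100·276.0 + 6940·579.0)/56040 = 313.5 mg/L.

313 mg/L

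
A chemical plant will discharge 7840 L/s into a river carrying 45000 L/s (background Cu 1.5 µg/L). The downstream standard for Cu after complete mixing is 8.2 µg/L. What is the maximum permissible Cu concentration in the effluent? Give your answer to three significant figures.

At the limit, (Qr·Cr + Qe·Cₑ)/(Qr + Qe) = 8.2:
Cₑ = (52840·8.2 − 45000·1.500) / 7840 = 46.66 µg/L.

46.7 µg/L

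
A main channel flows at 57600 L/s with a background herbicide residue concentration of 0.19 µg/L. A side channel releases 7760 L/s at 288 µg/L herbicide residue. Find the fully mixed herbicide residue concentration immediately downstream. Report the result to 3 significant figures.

34.4 µg/L

Mixed concentration C = ΣQC/ΣQ = (57600·0.1900 + 7760·288.0) / 65360 = 2246000/65360 = 34.36 µg/L.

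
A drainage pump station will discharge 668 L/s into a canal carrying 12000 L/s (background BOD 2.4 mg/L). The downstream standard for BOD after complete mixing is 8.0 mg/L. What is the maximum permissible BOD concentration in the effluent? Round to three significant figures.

At the limit, (Qr·Cr + Qe·Cₑ)/(Qr + Qe) = 8.0:
Cₑ = (12670·8.0 − 12000·2.400) / 668.0 = 108.6 mg/L.

109 mg/L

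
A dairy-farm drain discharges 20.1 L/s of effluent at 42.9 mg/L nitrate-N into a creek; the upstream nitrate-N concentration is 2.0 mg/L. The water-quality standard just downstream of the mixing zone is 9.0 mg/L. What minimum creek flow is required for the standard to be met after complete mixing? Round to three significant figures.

Set C_mix = 9.0: (Q·2.000 + 20.10·42.90) / (Q + 20.10) = 9.0
→ Q = 20.10·(42.90 − 9.0)/(9.0 − 2.000) = 97.34 L/s.

97.3 L/s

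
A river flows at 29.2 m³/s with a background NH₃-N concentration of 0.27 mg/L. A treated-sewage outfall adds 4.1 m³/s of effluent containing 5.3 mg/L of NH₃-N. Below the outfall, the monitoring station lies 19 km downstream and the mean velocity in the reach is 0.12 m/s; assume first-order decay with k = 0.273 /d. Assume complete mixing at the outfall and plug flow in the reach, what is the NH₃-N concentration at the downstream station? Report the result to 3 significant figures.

0.539 mg/L

Flow-weighted average: C = (29.20·0.2700 + 4.100·5.300) / 33.30 = 29.61/33.30 = 0.8893 mg/L.
Travel time t = 19·1000 / 0.12 = 158300 s = 43.98 h.
After decay, C = 0.8893 × e^(−kt) = 0.8893 × 0.6064 = 0.5392 mg/L.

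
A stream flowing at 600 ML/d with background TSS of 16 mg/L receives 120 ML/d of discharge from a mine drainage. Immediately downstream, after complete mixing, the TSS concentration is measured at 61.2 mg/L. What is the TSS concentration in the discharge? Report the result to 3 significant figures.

287 mg/L

Mass balance: 600.0·16.00 + 120.0·Cₑ = 720.0·61.20
→ Cₑ = (720.0·61.20 − 600.0·16.00) / 120.0 = 287.2 mg/L.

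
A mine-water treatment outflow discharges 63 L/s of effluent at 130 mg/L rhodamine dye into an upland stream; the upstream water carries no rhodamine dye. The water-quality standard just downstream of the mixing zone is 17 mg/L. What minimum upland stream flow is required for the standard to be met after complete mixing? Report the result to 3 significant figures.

Set C_mix = 17: (Q·0 + 63.00·130.0) / (Q + 63.00) = 17
→ Q = 63.00·(130.0 − 17)/(17 − 0) = 418.8 L/s.

419 L/s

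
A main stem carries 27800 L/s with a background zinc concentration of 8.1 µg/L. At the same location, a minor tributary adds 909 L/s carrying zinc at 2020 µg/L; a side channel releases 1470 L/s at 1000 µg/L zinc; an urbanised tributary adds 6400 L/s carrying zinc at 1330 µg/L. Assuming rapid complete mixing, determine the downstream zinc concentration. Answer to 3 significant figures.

After mixing, C = (27800·8.100 + 909.0·2020 + 1470·1000 + 6400·1330) / 36580 = 12040000/36580 = 329.2 µg/L.

329 µg/L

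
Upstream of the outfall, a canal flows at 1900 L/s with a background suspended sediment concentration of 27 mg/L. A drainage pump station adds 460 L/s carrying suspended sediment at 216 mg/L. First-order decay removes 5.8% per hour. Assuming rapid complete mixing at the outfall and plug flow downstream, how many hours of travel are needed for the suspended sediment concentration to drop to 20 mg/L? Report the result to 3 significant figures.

Mass balance: C = (1900·27.00 + 460.0·216.0) / 2360 = 150700/2360 = 63.84 mg/L.
5.8%/h lost → k = −ln(1 − 0.058) = 0.05975 h⁻¹.
63.84·exp(−k·t) = 20 → t = ln(63.84/20)/k = 69930 s = 19.42 h.

19.4 h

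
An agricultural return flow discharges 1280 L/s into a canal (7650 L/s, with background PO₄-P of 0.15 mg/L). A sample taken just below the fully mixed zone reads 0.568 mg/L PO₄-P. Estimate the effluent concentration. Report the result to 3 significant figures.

Mass balance: 7650·0.1500 + 1280·Cₑ = 8930·0.5680
→ Cₑ = (8930·0.5680 − 7650·0.1500) / 1280 = 3.066 mg/L.

3.07 mg/L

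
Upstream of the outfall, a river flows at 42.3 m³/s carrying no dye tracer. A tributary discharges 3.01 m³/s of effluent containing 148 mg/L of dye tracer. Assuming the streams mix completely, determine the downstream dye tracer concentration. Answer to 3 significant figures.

9.83 mg/L

Flow-weighted average: C = (42.30·0 + 3.010·148.0) / 45.31 = 445.5/45.31 = 9.832 mg/L.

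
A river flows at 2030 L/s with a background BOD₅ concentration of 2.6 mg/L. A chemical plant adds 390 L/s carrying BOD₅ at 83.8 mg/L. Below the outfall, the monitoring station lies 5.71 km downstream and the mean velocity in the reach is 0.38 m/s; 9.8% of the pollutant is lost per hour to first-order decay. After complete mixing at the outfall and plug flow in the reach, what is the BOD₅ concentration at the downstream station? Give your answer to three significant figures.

10.2 mg/L

Conservation of mass: C = (2030·2.600 + 390.0·83.80) / 2420 = 37960/2420 = 15.69 mg/L.
Travel time t = 5.71·1000 / 0.38 = 15030 s = 4.174 h.
9.8%/h lost → k = −ln(1 − 0.098) = 0.1031 h⁻¹.
Decay over the reach: 15.69·exp(−kt) = 15.69·0.6502 = 10.20 mg/L.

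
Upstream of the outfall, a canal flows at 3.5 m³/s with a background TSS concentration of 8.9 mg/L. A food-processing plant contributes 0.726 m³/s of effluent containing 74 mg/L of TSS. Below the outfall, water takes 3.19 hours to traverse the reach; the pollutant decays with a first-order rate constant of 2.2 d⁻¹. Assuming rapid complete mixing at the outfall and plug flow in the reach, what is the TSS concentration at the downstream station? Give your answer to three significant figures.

15.0 mg/L

Mixed concentration C = ΣQC/ΣQ = (3.500·8.900 + 0.7260·74.00) / 4.226 = 84.87/4.226 = 20.08 mg/L.
Applying C = C₀e^(−kt): 20.08 × 0.7465 = 14.99 mg/L.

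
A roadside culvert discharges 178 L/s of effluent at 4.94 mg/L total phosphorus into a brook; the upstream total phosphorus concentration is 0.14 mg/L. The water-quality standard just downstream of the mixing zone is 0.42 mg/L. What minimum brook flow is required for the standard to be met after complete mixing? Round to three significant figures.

Set C_mix = 0.42: (Q·0.1400 + 178.0·4.940) / (Q + 178.0) = 0.42
→ Q = 178.0·(4.940 − 0.42)/(0.42 − 0.1400) = 2873 L/s.

2870 L/s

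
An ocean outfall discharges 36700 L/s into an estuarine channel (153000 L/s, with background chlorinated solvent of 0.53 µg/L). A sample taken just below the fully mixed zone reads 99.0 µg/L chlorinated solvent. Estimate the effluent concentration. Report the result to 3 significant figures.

510 µg/L

Mass balance: 153000·0.5300 + 36700·Cₑ = 189700·99.00
→ Cₑ = (189700·99.00 − 153000·0.5300) / 36700 = 509.5 µg/L.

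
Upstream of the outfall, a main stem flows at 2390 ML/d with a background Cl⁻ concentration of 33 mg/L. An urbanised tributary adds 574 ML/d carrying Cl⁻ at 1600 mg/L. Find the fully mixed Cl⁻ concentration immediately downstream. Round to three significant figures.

Mixed concentration C = ΣQC/ΣQ = (2390·33.00 + 574.0·1600) / 2964 = 997300/2964 = 336.5 mg/L.

336 mg/L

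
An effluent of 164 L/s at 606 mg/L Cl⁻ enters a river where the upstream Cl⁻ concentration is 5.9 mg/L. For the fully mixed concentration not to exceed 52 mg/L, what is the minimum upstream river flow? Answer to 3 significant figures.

1970 L/s

Set C_mix = 52: (Q·5.900 + 164.0·606.0) / (Q + 164.0) = 52
→ Q = 164.0·(606.0 − 52)/(52 − 5.900) = 1971 L/s.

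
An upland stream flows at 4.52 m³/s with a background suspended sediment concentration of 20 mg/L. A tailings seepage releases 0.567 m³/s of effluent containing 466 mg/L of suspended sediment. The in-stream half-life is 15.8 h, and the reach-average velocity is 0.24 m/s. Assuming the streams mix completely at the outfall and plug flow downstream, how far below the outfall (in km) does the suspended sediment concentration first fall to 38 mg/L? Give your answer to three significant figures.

12.0 km

Mixed concentration C = ΣQC/ΣQ = (4.520·20.00 + 0.5670·466.0) / 5.087 = 354.6/5.087 = 69.71 mg/L.
Half-life 15.8 h → k = ln 2 / 15.8 = 0.04387 h⁻¹ = 1.053 d⁻¹.
Set 69.71·exp(−k·t) = 38 → t = ln(69.71/38)/k = 49790 s = 13.83 h.
Distance = v·t = 0.24·49790 = 11950 m = 11.95 km.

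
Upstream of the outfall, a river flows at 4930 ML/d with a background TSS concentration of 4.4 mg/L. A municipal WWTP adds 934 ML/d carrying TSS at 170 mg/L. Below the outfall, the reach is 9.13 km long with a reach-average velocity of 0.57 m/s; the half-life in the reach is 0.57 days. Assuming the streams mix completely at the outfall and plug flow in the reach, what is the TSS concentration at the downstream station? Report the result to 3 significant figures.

Flow-weighted average: C = (4930·4.400 + 934.0·170.0) / 5864 = 180500/5864 = 30.78 mg/L.
Travel time t = 9.13·1000 / 0.57 = 16020 s = 4.449 h.
Half-life 0.57 d → k = ln 2 / 0.57 = 1.216 d⁻¹.
Decay over the reach: 30.78·exp(−kt) = 30.78·0.7982 = 24.56 mg/L.

24.6 mg/L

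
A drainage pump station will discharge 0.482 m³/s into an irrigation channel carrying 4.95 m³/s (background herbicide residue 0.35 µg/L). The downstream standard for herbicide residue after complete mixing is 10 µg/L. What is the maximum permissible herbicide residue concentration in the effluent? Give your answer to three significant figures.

At the limit, (Qr·Cr + Qe·Cₑ)/(Qr + Qe) = 10:
Cₑ = (5.432·10 − 4.950·0.3500) / 0.4820 = 109.1 µg/L.

109 µg/L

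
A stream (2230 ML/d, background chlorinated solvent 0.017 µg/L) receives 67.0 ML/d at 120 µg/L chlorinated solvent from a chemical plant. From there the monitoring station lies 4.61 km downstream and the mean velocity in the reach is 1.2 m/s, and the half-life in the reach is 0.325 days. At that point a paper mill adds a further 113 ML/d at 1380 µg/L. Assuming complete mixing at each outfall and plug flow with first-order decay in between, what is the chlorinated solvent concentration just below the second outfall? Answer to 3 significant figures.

Conservation of mass: C = (2230·0.01700 + 67.00·120.0) / 2297 = 8078/2297 = 3.517 µg/L; combined flow 2297 ML/d.
Travel time t = 4.61·1000 / 1.2 = 3842 s = 1.067 h.
Half-life 0.325 d → k = ln 2 / 0.325 = 2.133 d⁻¹.
Applying C = C₀e^(−kt): 3.517 × 0.9095 = 3.199 µg/L.
At the second outfall, C = (2297·3.199 + 113.0·1380) / (2297 + 113.0) = 67.75 µg/L.

67.8 µg/L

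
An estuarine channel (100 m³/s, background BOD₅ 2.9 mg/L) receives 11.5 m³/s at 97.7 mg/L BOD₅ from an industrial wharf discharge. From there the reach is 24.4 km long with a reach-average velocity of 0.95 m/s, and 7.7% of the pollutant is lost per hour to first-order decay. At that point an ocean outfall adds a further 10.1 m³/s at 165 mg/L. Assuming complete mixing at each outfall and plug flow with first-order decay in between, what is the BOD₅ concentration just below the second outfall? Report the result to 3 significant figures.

Mixed concentration C = ΣQC/ΣQ = (100.0·2.900 + 11.50·97.70) / 111.5 = 1414/111.5 = 12.68 mg/L; combined flow 111.5 m³/s.
Travel time t = 24.4·1000 / 0.95 = 25680 s = 7.135 h.
7.7%/h lost → k = −ln(1 − 0.077) = 0.08013 h⁻¹.
Applying C = C₀e^(−kt): 12.68 × 0.5646 = 7.158 mg/L.
Second outfall: C = (111.5·7.158 + 10.10·165.0)/121.6 = 20.27 mg/L.

20.3 mg/L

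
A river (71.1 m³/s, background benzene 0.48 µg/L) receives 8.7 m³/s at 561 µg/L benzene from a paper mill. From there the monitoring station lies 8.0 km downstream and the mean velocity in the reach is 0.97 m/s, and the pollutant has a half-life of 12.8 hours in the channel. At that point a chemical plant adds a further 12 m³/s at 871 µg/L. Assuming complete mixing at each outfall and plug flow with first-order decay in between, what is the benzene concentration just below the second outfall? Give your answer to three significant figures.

161 µg/L

Conservation of mass: C = (71.10·0.4800 + 8.700·561.0) / 79.80 = 4915/79.80 = 61.59 µg/L; combined flow 79.80 m³/s.
Travel time t = 8.0·1000 / 0.97 = 8247 s = 2.291 h.
Half-life 12.8 h → k = ln 2 / 12.8 = 0.05415 h⁻¹ = 1.300 d⁻¹.
After decay, C = 61.59 × e^(−kt) = 61.59 × 0.8833 = 54.40 µg/L.
Second outfall: C = (79.80·54.40 + 12.00·871.0)/91.80 = 161.1 µg/L.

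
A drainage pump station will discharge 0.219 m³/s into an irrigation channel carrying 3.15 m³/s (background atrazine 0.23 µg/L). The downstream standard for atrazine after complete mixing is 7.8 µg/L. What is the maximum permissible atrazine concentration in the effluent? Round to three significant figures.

At the limit, (Qr·Cr + Qe·Cₑ)/(Qr + Qe) = 7.8:
Cₑ = (3.369·7.8 − 3.150·0.2300) / 0.2190 = 116.7 µg/L.

117 µg/L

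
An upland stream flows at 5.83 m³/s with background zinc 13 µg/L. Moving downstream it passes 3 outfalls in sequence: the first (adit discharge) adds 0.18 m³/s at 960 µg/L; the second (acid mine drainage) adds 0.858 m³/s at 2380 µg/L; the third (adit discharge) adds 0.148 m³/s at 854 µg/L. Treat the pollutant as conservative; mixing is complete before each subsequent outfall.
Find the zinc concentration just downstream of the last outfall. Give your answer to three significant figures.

Outfall 1: combined Q = 6.010 m³/s; C = (5.830·13.00 + 0.1800·960.0)/6.010 = 41.36 µg/L.
Outfall 2: combined Q = 6.868 m³/s; C = (6.010·41.36 + 0.8580·2380)/6.868 = 333.5 µg/L.
Outfall 3: combined Q = 7.016 m³/s; C = (6.868·333.5 + 0.1480·854.0)/7.016 = 344.5 µg/L.

345 µg/L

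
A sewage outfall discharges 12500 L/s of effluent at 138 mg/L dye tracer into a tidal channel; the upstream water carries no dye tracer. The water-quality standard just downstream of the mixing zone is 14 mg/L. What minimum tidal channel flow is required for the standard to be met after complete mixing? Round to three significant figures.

Set C_mix = 14: (Q·0 + 12500·138.0) / (Q + 12500) = 14
→ Q = 12500·(138.0 − 14)/(14 − 0) = 110700 L/s.

111000 L/s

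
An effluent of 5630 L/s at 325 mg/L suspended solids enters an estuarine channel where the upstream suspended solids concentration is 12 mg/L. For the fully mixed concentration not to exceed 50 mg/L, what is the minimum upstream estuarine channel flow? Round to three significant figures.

40700 L/s

Set C_mix = 50: (Q·12.00 + 5630·325.0) / (Q + 5630) = 50
→ Q = 5630·(325.0 − 50)/(50 − 12.00) = 40740 L/s.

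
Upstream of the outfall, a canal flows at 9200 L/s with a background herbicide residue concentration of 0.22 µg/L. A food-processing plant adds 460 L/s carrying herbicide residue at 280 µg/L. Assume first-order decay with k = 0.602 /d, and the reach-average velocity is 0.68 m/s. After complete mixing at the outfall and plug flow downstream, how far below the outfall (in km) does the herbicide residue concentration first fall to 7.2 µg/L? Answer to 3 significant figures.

61.7 km

Conservation of mass: C = (9200·0.2200 + 460.0·280.0) / 9660 = 130800/9660 = 13.54 µg/L.
Set 13.54·exp(−k·t) = 7.2 → t = ln(13.54/7.2)/k = 90670 s = 25.19 h.
Distance = v·t = 0.68·90670 = 61660 m = 61.66 km.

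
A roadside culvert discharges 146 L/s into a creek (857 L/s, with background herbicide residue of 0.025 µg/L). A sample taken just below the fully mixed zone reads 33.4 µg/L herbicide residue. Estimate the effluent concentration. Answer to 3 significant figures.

229 µg/L

Mass balance: 857.0·0.02500 + 146.0·Cₑ = 1003·33.40
→ Cₑ = (1003·33.40 − 857.0·0.02500) / 146.0 = 229.3 µg/L.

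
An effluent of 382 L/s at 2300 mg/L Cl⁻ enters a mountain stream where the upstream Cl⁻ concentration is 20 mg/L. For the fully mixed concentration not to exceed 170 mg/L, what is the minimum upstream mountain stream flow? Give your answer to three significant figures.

Set C_mix = 170: (Q·20.00 + 382.0·2300) / (Q + 382.0) = 170
→ Q = 382.0·(2300 − 170)/(170 − 20.00) = 5424 L/s.

5420 L/s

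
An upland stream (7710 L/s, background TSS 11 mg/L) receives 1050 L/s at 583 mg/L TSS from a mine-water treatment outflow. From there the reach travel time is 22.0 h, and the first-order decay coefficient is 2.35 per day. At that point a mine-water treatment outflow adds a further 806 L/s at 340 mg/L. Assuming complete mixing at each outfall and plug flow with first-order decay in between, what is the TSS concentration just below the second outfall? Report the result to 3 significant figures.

After mixing, C = (7710·11.00 + 1050·583.0) / 8760 = 697000/8760 = 79.56 mg/L; combined flow 8760 L/s.
After decay, C = 79.56 × e^(−kt) = 79.56 × 0.1160 = 9.229 mg/L.
Second outfall: C = (8760·9.229 + 806.0·340.0)/9566 = 37.10 mg/L.

37.1 mg/L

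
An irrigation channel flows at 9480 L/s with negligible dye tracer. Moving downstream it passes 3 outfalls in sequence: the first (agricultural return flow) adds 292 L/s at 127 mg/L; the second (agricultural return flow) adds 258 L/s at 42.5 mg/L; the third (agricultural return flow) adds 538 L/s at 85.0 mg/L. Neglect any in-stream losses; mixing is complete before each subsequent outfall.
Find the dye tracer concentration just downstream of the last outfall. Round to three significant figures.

Outfall 1: combined Q = 9772 L/s; C = (9480·0 + 292.0·127.0)/9772 = 3.795 mg/L.
Outfall 2: combined Q = 10030 L/s; C = (9772·3.795 + 258.0·42.50)/10030 = 4.791 mg/L.
Outfall 3: combined Q = 10570 L/s; C = (10030·4.791 + 538.0·85.00)/10570 = 8.874 mg/L.

8.87 mg/L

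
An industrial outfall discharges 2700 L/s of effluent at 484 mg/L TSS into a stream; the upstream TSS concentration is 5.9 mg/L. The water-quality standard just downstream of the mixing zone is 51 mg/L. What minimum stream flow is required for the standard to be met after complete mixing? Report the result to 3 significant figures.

25900 L/s

Set C_mix = 51: (Q·5.900 + 2700·484.0) / (Q + 2700) = 51
→ Q = 2700·(484.0 − 51)/(51 − 5.900) = 25920 L/s.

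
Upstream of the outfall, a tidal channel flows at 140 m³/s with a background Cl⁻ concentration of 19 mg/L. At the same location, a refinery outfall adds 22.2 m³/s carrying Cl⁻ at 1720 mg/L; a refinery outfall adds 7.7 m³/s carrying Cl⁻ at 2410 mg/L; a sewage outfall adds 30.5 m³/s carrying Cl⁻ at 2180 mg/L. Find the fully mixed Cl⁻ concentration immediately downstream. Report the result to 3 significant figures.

628 mg/L

Flow-weighted average: C = (140.0·19.00 + 22.20·1720 + 7.700·2410 + 30.50·2180) / 200.4 = 125900/200.4 = 628.2 mg/L.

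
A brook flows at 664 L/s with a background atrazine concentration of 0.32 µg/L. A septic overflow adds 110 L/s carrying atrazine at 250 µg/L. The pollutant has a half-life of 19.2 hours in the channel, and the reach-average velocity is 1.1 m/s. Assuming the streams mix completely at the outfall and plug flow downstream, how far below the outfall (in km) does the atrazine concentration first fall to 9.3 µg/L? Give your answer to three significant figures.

Flow-weighted average: C = (664.0·0.3200 + 110.0·250.0) / 774.0 = 27710/774.0 = 35.80 µg/L.
Half-life 19.2 h → k = ln 2 / 19.2 = 0.03610 h⁻¹ = 0.8664 d⁻¹.
Set 35.80·exp(−k·t) = 9.3 → t = ln(35.80/9.3)/k = 134400 s = 37.34 h.
Distance = v·t = 1.1·134400 = 147900 m = 147.9 km.

148 km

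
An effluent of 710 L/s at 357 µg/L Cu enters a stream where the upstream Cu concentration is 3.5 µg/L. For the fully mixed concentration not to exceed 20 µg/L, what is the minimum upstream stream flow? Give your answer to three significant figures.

14500 L/s

Set C_mix = 20: (Q·3.500 + 710.0·357.0) / (Q + 710.0) = 20
→ Q = 710.0·(357.0 − 20)/(20 − 3.500) = 14500 L/s.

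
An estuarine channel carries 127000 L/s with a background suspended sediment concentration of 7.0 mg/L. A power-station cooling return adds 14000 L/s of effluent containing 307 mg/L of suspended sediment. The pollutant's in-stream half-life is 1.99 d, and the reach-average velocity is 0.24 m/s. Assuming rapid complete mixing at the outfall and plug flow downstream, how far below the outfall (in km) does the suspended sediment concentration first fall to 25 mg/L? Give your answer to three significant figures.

23.0 km

Mass balance: C = (127000·7.000 + 14000·307.0) / 141000 = 5187000/141000 = 36.79 mg/L.
Half-life 1.99 d → k = ln 2 / 1.99 = 0.3483 d⁻¹.
Set 36.79·exp(−k·t) = 25 → t = ln(36.79/25)/k = 95820 s = 26.62 h.
Distance = v·t = 0.24·95820 = 23000 m = 23.00 km.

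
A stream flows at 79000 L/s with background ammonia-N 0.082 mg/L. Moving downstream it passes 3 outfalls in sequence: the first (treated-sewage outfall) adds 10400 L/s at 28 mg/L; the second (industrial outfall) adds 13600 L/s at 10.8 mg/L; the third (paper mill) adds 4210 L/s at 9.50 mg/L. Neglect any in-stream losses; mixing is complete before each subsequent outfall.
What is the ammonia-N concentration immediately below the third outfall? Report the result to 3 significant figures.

Below outfall 1: Q → 89400 L/s, C = (79000·0.08200 + 10400·28.00)/89400 = 3.330 mg/L.
Below outfall 2: Q → 103000 L/s, C = (89400·3.330 + 13600·10.80)/103000 = 4.316 mg/L.
Below outfall 3: Q → 107200 L/s, C = (103000·4.316 + 4210·9.500)/107200 = 4.520 mg/L.

4.52 mg/L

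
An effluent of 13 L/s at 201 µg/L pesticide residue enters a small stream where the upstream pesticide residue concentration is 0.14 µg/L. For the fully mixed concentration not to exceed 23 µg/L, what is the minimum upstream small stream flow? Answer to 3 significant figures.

101 L/s

Set C_mix = 23: (Q·0.1400 + 13.00·201.0) / (Q + 13.00) = 23
→ Q = 13.00·(201.0 − 23)/(23 − 0.1400) = 101.2 L/s.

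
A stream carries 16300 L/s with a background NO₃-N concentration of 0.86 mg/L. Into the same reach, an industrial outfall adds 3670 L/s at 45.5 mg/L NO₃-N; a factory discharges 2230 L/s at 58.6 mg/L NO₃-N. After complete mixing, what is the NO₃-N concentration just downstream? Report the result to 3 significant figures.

14.0 mg/L

After mixing, C = (16300·0.8600 + 3670·45.50 + 2230·58.60) / 22200 = 311700/22200 = 14.04 mg/L.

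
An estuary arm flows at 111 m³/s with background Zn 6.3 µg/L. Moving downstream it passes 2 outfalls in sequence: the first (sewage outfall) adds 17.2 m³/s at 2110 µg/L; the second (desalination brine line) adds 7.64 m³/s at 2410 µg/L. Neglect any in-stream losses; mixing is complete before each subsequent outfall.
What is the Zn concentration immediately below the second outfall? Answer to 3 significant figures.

Outfall 1: combined Q = 128.2 m³/s; C = (111.0·6.300 + 17.20·2110)/128.2 = 288.5 µg/L.
Outfall 2: combined Q = 135.8 m³/s; C = (128.2·288.5 + 7.640·2410)/135.8 = 407.9 µg/L.

408 µg/L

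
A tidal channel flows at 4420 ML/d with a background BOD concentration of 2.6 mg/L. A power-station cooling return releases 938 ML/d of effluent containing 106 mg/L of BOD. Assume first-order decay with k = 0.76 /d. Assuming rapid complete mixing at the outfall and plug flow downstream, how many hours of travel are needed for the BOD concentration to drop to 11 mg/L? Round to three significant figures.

20.0 h

Mass balance: C = (4420·2.600 + 938.0·106.0) / 5358 = 110900/5358 = 20.70 mg/L.
20.70·exp(−k·t) = 11 → t = ln(20.70/11)/k = 71890 s = 19.97 h.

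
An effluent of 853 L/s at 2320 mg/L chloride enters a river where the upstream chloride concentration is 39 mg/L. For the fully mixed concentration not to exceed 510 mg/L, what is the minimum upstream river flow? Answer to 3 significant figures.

Set C_mix = 510: (Q·39.00 + 853.0·2320) / (Q + 853.0) = 510
→ Q = 853.0·(2320 − 510)/(510 − 39.00) = 3278 L/s.

3280 L/s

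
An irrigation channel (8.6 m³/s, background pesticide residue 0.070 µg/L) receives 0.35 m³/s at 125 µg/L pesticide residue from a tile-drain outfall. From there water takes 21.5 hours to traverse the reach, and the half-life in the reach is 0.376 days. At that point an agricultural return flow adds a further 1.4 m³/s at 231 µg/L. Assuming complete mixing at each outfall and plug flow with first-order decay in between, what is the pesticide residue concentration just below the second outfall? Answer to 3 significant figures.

Conservation of mass: C = (8.600·0.07000 + 0.3500·125.0) / 8.950 = 44.35/8.950 = 4.956 µg/L; combined flow 8.950 m³/s.
Half-life 0.376 d → k = ln 2 / 0.376 = 1.843 d⁻¹.
Decay over the reach: 4.956·exp(−kt) = 4.956·0.1918 = 0.9503 µg/L.
Second outfall: C = (8.950·0.9503 + 1.400·231.0)/10.35 = 32.07 µg/L.

32.1 µg/L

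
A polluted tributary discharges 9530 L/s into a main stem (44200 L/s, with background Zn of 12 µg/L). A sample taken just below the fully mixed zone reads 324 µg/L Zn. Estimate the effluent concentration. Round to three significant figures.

Mass balance: 44200·12.00 + 9530·Cₑ = 53730·324.0
→ Cₑ = (53730·324.0 − 44200·12.00) / 9530 = 1771 µg/L.

1770 µg/L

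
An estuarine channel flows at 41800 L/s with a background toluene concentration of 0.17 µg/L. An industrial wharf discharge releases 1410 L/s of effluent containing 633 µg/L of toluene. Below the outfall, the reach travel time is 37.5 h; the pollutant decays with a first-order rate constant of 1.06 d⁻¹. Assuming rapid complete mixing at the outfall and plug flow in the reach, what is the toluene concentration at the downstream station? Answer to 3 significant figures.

Mass balance: C = (41800·0.1700 + 1410·633.0) / 43210 = 899600/43210 = 20.82 µg/L.
Applying C = C₀e^(−kt): 20.82 × 0.1909 = 3.974 µg/L.

3.97 µg/L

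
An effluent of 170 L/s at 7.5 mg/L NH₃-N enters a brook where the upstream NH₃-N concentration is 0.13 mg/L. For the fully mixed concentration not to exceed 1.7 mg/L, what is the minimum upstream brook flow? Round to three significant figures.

Set C_mix = 1.7: (Q·0.1300 + 170.0·7.500) / (Q + 170.0) = 1.7
→ Q = 170.0·(7.500 − 1.7)/(1.7 − 0.1300) = 628.0 L/s.

628 L/s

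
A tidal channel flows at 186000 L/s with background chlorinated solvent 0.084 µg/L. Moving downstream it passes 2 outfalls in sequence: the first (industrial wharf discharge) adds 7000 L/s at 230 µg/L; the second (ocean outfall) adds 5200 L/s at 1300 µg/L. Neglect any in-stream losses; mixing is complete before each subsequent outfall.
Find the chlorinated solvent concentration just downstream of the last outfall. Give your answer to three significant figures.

42.3 µg/L

Outfall 1: combined Q = 193000 L/s; C = (186000·0.08400 + 7000·230.0)/193000 = 8.423 µg/L.
Outfall 2: combined Q = 198200 L/s; C = (193000·8.423 + 5200·1300)/198200 = 42.31 µg/L.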